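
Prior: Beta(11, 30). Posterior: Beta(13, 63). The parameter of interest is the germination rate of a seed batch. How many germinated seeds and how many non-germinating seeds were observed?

2 germinated seeds and 33 non-germinating seeds

Under Beta–binomial conjugacy the posterior parameters are (α+s, β+f).
So s = 13 − 11 = 2 and f = 63 − 30 = 33.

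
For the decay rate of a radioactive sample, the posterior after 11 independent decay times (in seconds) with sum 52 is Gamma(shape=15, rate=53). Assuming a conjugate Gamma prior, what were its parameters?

Gamma(shape=4, rate=1)

Gamma–exponential conjugacy: posterior shape = α + n, posterior rate = β + Σtᵢ.
So α = 15 − 11 = 4 and β = 53 − 52 = 1.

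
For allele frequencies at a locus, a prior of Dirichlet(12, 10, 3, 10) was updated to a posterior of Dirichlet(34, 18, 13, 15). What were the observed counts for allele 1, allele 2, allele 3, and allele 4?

counts (22, 8, 10, 5)

For a Dirichlet(α) prior with multinomial counts c, the posterior is Dirichlet(α + c) componentwise.
Counts are posterior − prior componentwise: 34−12=22, 18−10=8, 13−3=10, 15−10=5.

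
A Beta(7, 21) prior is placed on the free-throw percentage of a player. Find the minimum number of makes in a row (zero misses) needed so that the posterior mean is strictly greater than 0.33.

After k makes and 0 misses the posterior is Beta(7+k, 21), with mean (7+k)/(7+21+k).
Set (7+k)/(28+k) > 0.33 and solve: k > (0.33·28 − 7)/(1 − 0.33) = 3.343.
The smallest integer exceeding 3.343 is 4.

k = 4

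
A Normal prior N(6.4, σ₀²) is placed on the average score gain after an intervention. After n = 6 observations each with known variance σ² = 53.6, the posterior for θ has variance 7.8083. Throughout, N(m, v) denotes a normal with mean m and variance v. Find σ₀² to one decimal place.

For the Normal–Normal model with known σ², precisions add: τ_n = τ₀ + n/σ².
So 1/σ₀² = 1/7.8083 − 6/53.6 = 0.128069 − 0.111940 = 0.016129.
Hence σ₀² = 1/0.016129 ≈ 62.0.

σ₀² = 62.0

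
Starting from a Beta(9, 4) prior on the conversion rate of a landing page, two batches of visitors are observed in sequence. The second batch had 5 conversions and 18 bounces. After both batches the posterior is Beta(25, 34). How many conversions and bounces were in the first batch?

Because Beta–binomial updating is additive in the counts, the combined data contributed (α_post−α_prior, β_post−β_prior) successes and failures.
Total across both batches: 25−9=16 conversions, 34−4=30 bounces.
Subtract the second batch: 16−5=11 conversions and 30−18=12 bounces.

11 conversions and 12 bounces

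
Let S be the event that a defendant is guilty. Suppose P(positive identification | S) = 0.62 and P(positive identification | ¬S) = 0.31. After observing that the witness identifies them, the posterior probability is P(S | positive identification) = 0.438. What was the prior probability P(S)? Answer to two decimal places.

P(S) = 0.28

In odds form, posterior odds = prior odds × likelihood ratio, so prior odds = posterior odds ÷ LR.
Posterior odds = 0.438/(1−0.438) = 0.7794. LR = 0.62/0.31 = 2.0000.
Prior odds = 0.7794/2.0000 = 0.3897, so P(S) = 0.3897/(1+0.3897) ≈ 0.28.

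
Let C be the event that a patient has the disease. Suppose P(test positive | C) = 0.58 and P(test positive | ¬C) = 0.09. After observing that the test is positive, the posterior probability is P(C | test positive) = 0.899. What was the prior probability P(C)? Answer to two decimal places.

Bayes' rule in odds form gives O(C|E) = O(C)·[P(E|C)/P(E|¬C)], hence O(C) = O(C|E)/LR.
Posterior odds = 0.899/(1−0.899) = 8.9010. LR = 0.58/0.09 = 6.4444.
Prior odds = 8.9010/6.4444 = 1.3812, so P(C) = 1.3812/(1+1.3812) ≈ 0.58.

P(C) = 0.58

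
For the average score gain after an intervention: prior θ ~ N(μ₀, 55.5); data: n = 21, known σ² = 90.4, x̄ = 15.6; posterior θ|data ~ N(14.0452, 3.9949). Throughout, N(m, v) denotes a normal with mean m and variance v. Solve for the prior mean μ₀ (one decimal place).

μ₀ = -6.0

The posterior mean is a precision-weighted average: μ_n = (τ₀μ₀ + τ_data·x̄)/(τ₀+τ_data), with τ₀=1/σ₀² and τ_data=n/σ².
Here τ₀ = 1/55.5 = 0.018018 and τ_data = 21/90.4 = 0.232301, so τ_n = 0.250319.
Rearranging for μ₀: μ₀ = (μ_n·τ_n − τ_data·x̄)/τ₀ = (14.0452·0.250319 − 0.232301·15.6) / 0.018018 = -0.108115/0.018018 ≈ -6.0.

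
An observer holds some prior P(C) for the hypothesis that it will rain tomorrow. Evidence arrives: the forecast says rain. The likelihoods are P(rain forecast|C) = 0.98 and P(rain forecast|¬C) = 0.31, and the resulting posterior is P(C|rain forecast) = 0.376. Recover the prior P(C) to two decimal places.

P(C) = 0.16

Bayes' rule in odds form gives O(C|E) = O(C)·[P(E|C)/P(E|¬C)], hence O(C) = O(C|E)/LR.
Posterior odds = 0.376/(1−0.376) = 0.6026. LR = 0.98/0.31 = 3.1613.
Prior odds = 0.6026/3.1613 = 0.1906, so P(C) = 0.1906/(1+0.1906) ≈ 0.16.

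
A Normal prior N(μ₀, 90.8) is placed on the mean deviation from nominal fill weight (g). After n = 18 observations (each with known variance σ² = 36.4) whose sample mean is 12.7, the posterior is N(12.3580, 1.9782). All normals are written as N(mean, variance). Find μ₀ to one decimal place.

μ₀ = -3.0

With known observation variance, the Normal–Normal posterior has precision τ_n = τ₀ + n/σ² and mean μ_n = (τ₀μ₀ + (n/σ²)x̄)/τ_n.
Here τ₀ = 1/90.8 = 0.011013 and τ_data = 18/36.4 = 0.494505, so τ_n = 0.505518.
Rearranging for μ₀: μ₀ = (μ_n·τ_n − τ_data·x̄)/τ₀ = (12.3580·0.505518 − 0.494505·12.7) / 0.011013 = -0.033022/0.011013 ≈ -3.0.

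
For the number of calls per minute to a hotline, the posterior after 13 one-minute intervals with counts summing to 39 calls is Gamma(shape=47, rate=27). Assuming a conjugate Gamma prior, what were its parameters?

Gamma–Poisson conjugacy: posterior shape = α + Σxᵢ, posterior rate = β + n.
So α = 47 − 39 = 8 and β = 27 − 13 = 14.

Gamma(shape=8, rate=14)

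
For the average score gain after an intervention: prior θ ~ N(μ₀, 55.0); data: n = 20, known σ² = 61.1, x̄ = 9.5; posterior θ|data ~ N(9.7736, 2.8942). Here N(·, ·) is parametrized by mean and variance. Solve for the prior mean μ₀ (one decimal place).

With known observation variance, the Normal–Normal posterior has precision τ_n = τ₀ + n/σ² and mean μ_n = (τ₀μ₀ + (n/σ²)x̄)/τ_n.
Here τ₀ = 1/55.0 = 0.018182 and τ_data = 20/61.1 = 0.327332, so τ_n = 0.345514.
Rearranging for μ₀: μ₀ = (μ_n·τ_n − τ_data·x̄)/τ₀ = (9.7736·0.345514 − 0.327332·9.5) / 0.018182 = 0.267262/0.018182 ≈ 14.7.

μ₀ = 14.7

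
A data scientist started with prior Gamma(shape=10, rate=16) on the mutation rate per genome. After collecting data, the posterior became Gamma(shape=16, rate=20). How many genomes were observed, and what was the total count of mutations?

A Gamma(α, β) prior (rate parametrization) on a Poisson rate with n observations summing to S gives posterior Gamma(α+S, β+n).
Matching: Σxᵢ = 16 − 10 = 6 and n = 20 − 16 = 4.

n = 4 genomes with total 6 mutations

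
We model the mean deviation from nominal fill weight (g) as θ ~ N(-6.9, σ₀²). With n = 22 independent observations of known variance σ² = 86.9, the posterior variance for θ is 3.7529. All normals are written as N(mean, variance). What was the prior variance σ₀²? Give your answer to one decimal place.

σ₀² = 75.2

Posterior precision equals prior precision plus data precision: 1/σ_n² = 1/σ₀² + n/σ².
So 1/σ₀² = 1/3.7529 − 22/86.9 = 0.266461 − 0.253165 = 0.013296.
Hence σ₀² = 1/0.013296 ≈ 75.2.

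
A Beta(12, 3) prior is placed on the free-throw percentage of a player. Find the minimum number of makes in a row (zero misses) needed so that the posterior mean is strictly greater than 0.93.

k = 28

After k makes and 0 misses the posterior is Beta(12+k, 3), with mean (12+k)/(12+3+k).
Set (12+k)/(15+k) > 0.93 and solve: k > (0.93·15 − 12)/(1 − 0.93) = 27.857.
The smallest integer exceeding 27.857 is 28.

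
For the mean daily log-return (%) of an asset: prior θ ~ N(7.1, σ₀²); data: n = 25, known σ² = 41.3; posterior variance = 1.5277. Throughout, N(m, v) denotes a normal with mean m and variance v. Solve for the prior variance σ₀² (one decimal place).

For the Normal–Normal model with known σ², precisions add: τ_n = τ₀ + n/σ².
So 1/σ₀² = 1/1.5277 − 25/41.3 = 0.654579 − 0.605327 = 0.049252.
Hence σ₀² = 1/0.049252 ≈ 20.3.

σ₀² = 20.3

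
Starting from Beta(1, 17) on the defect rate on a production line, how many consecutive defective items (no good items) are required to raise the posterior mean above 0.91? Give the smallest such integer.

After k defective items and 0 good items the posterior is Beta(1+k, 17), with mean (1+k)/(1+17+k).
Set (1+k)/(18+k) > 0.91 and solve: k > (0.91·18 − 1)/(1 − 0.91) = 170.889.
The smallest integer exceeding 170.889 is 171, and checking k=171: (172)/(189) = 0.9101 > 0.91.

k = 171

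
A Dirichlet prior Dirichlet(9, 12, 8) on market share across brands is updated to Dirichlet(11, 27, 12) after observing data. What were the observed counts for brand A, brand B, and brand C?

counts (2, 15, 4)

For a Dirichlet(α) prior with multinomial counts c, the posterior is Dirichlet(α + c) componentwise.
Counts are posterior − prior componentwise: 11−9=2, 27−12=15, 12−8=4.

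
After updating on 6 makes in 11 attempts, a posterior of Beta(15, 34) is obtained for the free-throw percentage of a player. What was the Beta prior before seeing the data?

Beta is conjugate to the binomial likelihood: posterior = Beta(a+s, b+f).
Subtract the data counts: 15−6=9, 34−5=29.

Beta(9, 29)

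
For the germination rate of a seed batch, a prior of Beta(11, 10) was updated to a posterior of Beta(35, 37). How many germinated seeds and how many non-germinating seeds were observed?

Beta is conjugate to the binomial likelihood: posterior = Beta(a+s, b+f).
So s = 35 − 11 = 24 and f = 37 − 10 = 27.

24 germinated seeds and 27 non-germinating seeds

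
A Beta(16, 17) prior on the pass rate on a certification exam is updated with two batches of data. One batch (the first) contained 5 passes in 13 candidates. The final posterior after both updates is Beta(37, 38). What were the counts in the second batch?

Sequential conjugate updates are equivalent to a single update on the pooled data, so total successes = posterior α − prior α and total failures = posterior β − prior β.
Total across both batches: 37−16=21 passes, 38−17=21 failures.
Subtract the first batch: 21−5=16 passes and 21−8=13 failures.

16 passes and 13 failures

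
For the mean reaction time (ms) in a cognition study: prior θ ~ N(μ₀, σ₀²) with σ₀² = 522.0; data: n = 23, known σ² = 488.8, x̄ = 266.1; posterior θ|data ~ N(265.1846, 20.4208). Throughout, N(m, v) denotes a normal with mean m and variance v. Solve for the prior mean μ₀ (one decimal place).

The posterior mean is a precision-weighted average: μ_n = (τ₀μ₀ + τ_data·x̄)/(τ₀+τ_data), with τ₀=1/σ₀² and τ_data=n/σ².
Here τ₀ = 1/522.0 = 0.001916 and τ_data = 23/488.8 = 0.047054, so τ_n = 0.048970.
Rearranging for μ₀: μ₀ = (μ_n·τ_n − τ_data·x̄)/τ₀ = (265.1846·0.048970 − 0.047054·266.1) / 0.001916 = 0.465020/0.001916 ≈ 242.7.

μ₀ = 242.7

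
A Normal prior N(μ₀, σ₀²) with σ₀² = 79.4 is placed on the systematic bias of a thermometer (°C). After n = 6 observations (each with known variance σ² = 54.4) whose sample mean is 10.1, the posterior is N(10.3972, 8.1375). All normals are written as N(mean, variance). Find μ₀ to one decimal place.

μ₀ = 13.0

The posterior mean is a precision-weighted average: μ_n = (τ₀μ₀ + τ_data·x̄)/(τ₀+τ_data), with τ₀=1/σ₀² and τ_data=n/σ².
Here τ₀ = 1/79.4 = 0.012594 and τ_data = 6/54.4 = 0.110294, so τ_n = 0.122888.
Rearranging for μ₀: μ₀ = (μ_n·τ_n − τ_data·x̄)/τ₀ = (10.3972·0.122888 − 0.110294·10.1) / 0.012594 = 0.163722/0.012594 ≈ 13.0.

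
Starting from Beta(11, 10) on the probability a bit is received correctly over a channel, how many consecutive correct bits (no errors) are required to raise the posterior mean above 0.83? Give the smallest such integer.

After k correct bits and 0 errors the posterior is Beta(11+k, 10), with mean (11+k)/(11+10+k).
Set (11+k)/(21+k) > 0.83 and solve: k > (0.83·21 − 11)/(1 − 0.83) = 37.824.
The smallest integer exceeding 37.824 is 38, and checking k=38: (49)/(59) = 0.8305 > 0.83.

k = 38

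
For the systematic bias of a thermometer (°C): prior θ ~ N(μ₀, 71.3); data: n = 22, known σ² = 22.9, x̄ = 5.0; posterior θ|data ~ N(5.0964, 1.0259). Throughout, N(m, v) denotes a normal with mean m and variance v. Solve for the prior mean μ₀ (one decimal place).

μ₀ = 11.7

The posterior mean is a precision-weighted average: μ_n = (τ₀μ₀ + τ_data·x̄)/(τ₀+τ_data), with τ₀=1/σ₀² and τ_data=n/σ².
Here τ₀ = 1/71.3 = 0.014025 and τ_data = 22/22.9 = 0.960699, so τ_n = 0.974724.
Rearranging for μ₀: μ₀ = (μ_n·τ_n − τ_data·x̄)/τ₀ = (5.0964·0.974724 − 0.960699·5.0) / 0.014025 = 0.164088/0.014025 ≈ 11.7.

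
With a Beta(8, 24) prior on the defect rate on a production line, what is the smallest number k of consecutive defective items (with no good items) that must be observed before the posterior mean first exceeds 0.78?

k = 78

After k defective items and 0 good items the posterior is Beta(8+k, 24), with mean (8+k)/(8+24+k).
Set (8+k)/(32+k) > 0.78 and solve: k > (0.78·32 − 8)/(1 − 0.78) = 77.091.
The smallest integer exceeding 77.091 is 78.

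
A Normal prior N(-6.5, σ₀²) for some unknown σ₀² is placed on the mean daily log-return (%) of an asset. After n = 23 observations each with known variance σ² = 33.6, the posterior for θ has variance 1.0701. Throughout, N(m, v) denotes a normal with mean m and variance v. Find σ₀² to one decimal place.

σ₀² = 4.0

For the Normal–Normal model with known σ², precisions add: τ_n = τ₀ + n/σ².
So 1/σ₀² = 1/1.0701 − 23/33.6 = 0.934492 − 0.684524 = 0.249968.
Hence σ₀² = 1/0.249968 ≈ 4.0.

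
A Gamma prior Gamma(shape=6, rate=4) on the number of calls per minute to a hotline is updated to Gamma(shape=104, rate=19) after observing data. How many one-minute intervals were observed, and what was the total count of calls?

n = 15 one-minute intervals with total 98 calls

Gamma–Poisson conjugacy: posterior shape = α + Σxᵢ, posterior rate = β + n.
Matching: Σxᵢ = 104 − 6 = 98 and n = 19 − 4 = 15.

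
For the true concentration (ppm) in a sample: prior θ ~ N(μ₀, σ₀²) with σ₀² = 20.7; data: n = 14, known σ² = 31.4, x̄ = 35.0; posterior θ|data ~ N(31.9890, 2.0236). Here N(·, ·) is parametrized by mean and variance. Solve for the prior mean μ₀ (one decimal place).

With known observation variance, the Normal–Normal posterior has precision τ_n = τ₀ + n/σ² and mean μ_n = (τ₀μ₀ + (n/σ²)x̄)/τ_n.
Here τ₀ = 1/20.7 = 0.048309 and τ_data = 14/31.4 = 0.445860, so τ_n = 0.494169.
Rearranging for μ₀: μ₀ = (μ_n·τ_n − τ_data·x̄)/τ₀ = (31.9890·0.494169 − 0.445860·35.0) / 0.048309 = 0.202872/0.048309 ≈ 4.2.

μ₀ = 4.2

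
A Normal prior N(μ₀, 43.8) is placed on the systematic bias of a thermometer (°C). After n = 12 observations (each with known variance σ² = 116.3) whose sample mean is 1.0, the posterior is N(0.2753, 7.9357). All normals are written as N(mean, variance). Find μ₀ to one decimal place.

μ₀ = -3.0

With known observation variance, the Normal–Normal posterior has precision τ_n = τ₀ + n/σ² and mean μ_n = (τ₀μ₀ + (n/σ²)x̄)/τ_n.
Here τ₀ = 1/43.8 = 0.022831 and τ_data = 12/116.3 = 0.103181, so τ_n = 0.126012.
Rearranging for μ₀: μ₀ = (μ_n·τ_n − τ_data·x̄)/τ₀ = (0.2753·0.126012 − 0.103181·1.0) / 0.022831 = -0.068490/0.022831 ≈ -3.0.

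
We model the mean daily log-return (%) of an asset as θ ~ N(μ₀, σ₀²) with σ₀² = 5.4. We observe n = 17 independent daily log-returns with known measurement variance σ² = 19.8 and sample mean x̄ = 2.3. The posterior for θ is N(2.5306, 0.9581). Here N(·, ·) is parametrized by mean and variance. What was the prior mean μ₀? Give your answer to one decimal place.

μ₀ = 3.6

With known observation variance, the Normal–Normal posterior has precision τ_n = τ₀ + n/σ² and mean μ_n = (τ₀μ₀ + (n/σ²)x̄)/τ_n.
Here τ₀ = 1/5.4 = 0.185185 and τ_data = 17/19.8 = 0.858586, so τ_n = 1.043771.
Rearranging for μ₀: μ₀ = (μ_n·τ_n − τ_data·x̄)/τ₀ = (2.5306·1.043771 − 0.858586·2.3) / 0.185185 = 0.666619/0.185185 ≈ 3.6.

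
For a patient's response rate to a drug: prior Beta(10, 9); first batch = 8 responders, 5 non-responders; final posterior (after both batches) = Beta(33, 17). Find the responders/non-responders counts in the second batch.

Sequential conjugate updates are equivalent to a single update on the pooled data, so total successes = posterior α − prior α and total failures = posterior β − prior β.
Total across both batches: 33−10=23 responders, 17−9=8 non-responders.
Subtract the first batch: 23−8=15 responders and 8−5=3 non-responders.

15 responders and 3 non-responders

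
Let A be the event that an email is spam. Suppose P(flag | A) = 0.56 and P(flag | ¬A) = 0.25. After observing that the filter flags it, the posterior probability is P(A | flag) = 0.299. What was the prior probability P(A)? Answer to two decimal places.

P(A) = 0.16

In odds form, posterior odds = prior odds × likelihood ratio, so prior odds = posterior odds ÷ LR.
Posterior odds = 0.299/(1−0.299) = 0.4265. LR = 0.56/0.25 = 2.2400.
Prior odds = 0.4265/2.2400 = 0.1904, so P(A) = 0.1904/(1+0.1904) ≈ 0.16.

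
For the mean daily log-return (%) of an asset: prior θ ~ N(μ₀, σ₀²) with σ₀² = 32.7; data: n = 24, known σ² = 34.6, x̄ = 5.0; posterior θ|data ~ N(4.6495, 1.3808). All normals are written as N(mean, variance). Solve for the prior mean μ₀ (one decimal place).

The posterior mean is a precision-weighted average: μ_n = (τ₀μ₀ + τ_data·x̄)/(τ₀+τ_data), with τ₀=1/σ₀² and τ_data=n/σ².
Here τ₀ = 1/32.7 = 0.030581 and τ_data = 24/34.6 = 0.693642, so τ_n = 0.724223.
Rearranging for μ₀: μ₀ = (μ_n·τ_n − τ_data·x̄)/τ₀ = (4.6495·0.724223 − 0.693642·5.0) / 0.030581 = -0.100935/0.030581 ≈ -3.3.

μ₀ = -3.3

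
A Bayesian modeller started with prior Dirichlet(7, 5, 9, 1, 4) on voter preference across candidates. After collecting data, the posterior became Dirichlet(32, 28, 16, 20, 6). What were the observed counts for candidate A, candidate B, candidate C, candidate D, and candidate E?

counts (25, 23, 7, 19, 2)

For a Dirichlet(α) prior with multinomial counts c, the posterior is Dirichlet(α + c) componentwise.
Counts are posterior − prior componentwise: 32−7=25, 28−5=23, 16−9=7, 20−1=19, 6−4=2.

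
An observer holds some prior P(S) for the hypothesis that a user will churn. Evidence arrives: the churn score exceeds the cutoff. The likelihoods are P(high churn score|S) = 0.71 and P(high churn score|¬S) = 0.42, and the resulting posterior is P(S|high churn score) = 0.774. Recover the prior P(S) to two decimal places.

In odds form, posterior odds = prior odds × likelihood ratio, so prior odds = posterior odds ÷ LR.
Posterior odds = 0.774/(1−0.774) = 3.4248. LR = 0.71/0.42 = 1.6905.
Prior odds = 3.4248/1.6905 = 2.0259, so P(S) = 2.0259/(1+2.0259) ≈ 0.67.

P(S) = 0.67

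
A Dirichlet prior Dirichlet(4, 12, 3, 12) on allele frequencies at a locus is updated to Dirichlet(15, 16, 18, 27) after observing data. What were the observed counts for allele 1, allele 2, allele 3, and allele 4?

For a Dirichlet(α) prior with multinomial counts c, the posterior is Dirichlet(α + c) componentwise.
Counts are posterior − prior componentwise: 15−4=11, 16−12=4, 18−3=15, 27−12=15.

counts (11, 4, 15, 15)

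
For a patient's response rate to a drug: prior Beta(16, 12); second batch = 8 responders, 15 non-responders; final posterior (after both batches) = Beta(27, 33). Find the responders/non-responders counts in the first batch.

Because Beta–binomial updating is additive in the counts, the combined data contributed (α_post−α_prior, β_post−β_prior) successes and failures.
Total across both batches: 27−16=11 responders, 33−12=21 non-responders.
Subtract the second batch: 11−8=3 responders and 21−15=6 non-responders.

3 responders and 6 non-responders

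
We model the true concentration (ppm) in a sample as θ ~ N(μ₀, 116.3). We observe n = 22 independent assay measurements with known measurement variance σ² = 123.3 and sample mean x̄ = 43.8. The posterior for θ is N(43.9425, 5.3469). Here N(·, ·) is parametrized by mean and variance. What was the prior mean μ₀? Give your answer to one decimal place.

μ₀ = 46.9

With known observation variance, the Normal–Normal posterior has precision τ_n = τ₀ + n/σ² and mean μ_n = (τ₀μ₀ + (n/σ²)x̄)/τ_n.
Here τ₀ = 1/116.3 = 0.008598 and τ_data = 22/123.3 = 0.178427, so τ_n = 0.187025.
Rearranging for μ₀: μ₀ = (μ_n·τ_n − τ_data·x̄)/τ₀ = (43.9425·0.187025 − 0.178427·43.8) / 0.008598 = 0.403243/0.008598 ≈ 46.9.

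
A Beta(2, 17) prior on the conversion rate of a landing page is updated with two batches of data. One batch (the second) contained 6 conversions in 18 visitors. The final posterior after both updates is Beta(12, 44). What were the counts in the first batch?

4 conversions and 15 bounces

Sequential conjugate updates are equivalent to a single update on the pooled data, so total successes = posterior α − prior α and total failures = posterior β − prior β.
Total across both batches: 12−2=10 conversions, 44−17=27 bounces.
Subtract the second batch: 10−6=4 conversions and 27−12=15 bounces.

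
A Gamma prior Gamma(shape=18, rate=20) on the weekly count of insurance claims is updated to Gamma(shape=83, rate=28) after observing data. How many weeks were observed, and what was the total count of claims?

Gamma–Poisson conjugacy: posterior shape = α + Σxᵢ, posterior rate = β + n.
Matching: Σxᵢ = 83 − 18 = 65 and n = 28 − 20 = 8.

n = 8 weeks with total 65 claims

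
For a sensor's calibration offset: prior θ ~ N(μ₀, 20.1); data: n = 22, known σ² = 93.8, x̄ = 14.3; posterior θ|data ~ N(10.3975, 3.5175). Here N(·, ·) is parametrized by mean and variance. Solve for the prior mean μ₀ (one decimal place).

μ₀ = -8.0

With known observation variance, the Normal–Normal posterior has precision τ_n = τ₀ + n/σ² and mean μ_n = (τ₀μ₀ + (n/σ²)x̄)/τ_n.
Here τ₀ = 1/20.1 = 0.049751 and τ_data = 22/93.8 = 0.234542, so τ_n = 0.284293.
Rearranging for μ₀: μ₀ = (μ_n·τ_n − τ_data·x̄)/τ₀ = (10.3975·0.284293 − 0.234542·14.3) / 0.049751 = -0.398014/0.049751 ≈ -8.0.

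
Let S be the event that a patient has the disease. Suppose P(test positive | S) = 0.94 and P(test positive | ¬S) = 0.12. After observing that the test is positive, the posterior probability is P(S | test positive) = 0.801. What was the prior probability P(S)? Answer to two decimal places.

P(S) = 0.34

Bayes' rule in odds form gives O(S|E) = O(S)·[P(E|S)/P(E|¬S)], hence O(S) = O(S|E)/LR.
Posterior odds = 0.801/(1−0.801) = 4.0251. LR = 0.94/0.12 = 7.8333.
Prior odds = 4.0251/7.8333 = 0.5138, so P(S) = 0.5138/(1+0.5138) ≈ 0.34.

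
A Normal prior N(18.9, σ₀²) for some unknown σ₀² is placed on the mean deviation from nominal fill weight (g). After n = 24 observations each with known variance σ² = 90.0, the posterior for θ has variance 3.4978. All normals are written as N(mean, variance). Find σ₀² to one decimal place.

σ₀² = 52.0

Posterior precision equals prior precision plus data precision: 1/σ_n² = 1/σ₀² + n/σ².
So 1/σ₀² = 1/3.4978 − 24/90.0 = 0.285894 − 0.266667 = 0.019227.
Hence σ₀² = 1/0.019227 ≈ 52.0.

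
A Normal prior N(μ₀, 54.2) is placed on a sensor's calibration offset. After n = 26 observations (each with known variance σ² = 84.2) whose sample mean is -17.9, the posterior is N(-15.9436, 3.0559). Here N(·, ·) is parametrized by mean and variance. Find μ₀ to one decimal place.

The posterior mean is a precision-weighted average: μ_n = (τ₀μ₀ + τ_data·x̄)/(τ₀+τ_data), with τ₀=1/σ₀² and τ_data=n/σ².
Here τ₀ = 1/54.2 = 0.018450 and τ_data = 26/84.2 = 0.308789, so τ_n = 0.327239.
Rearranging for μ₀: μ₀ = (μ_n·τ_n − τ_data·x̄)/τ₀ = (-15.9436·0.327239 − 0.308789·-17.9) / 0.018450 = 0.309955/0.018450 ≈ 16.8.

μ₀ = 16.8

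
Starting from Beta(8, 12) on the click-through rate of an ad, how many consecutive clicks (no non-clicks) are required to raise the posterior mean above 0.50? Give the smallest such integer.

After k clicks and 0 non-clicks the posterior is Beta(8+k, 12), with mean (8+k)/(8+12+k).
Set (8+k)/(20+k) > 0.50 and solve: k > (0.50·20 − 8)/(1 − 0.50) = 4.000.
The smallest integer exceeding 4.000 is 5, and checking k=5: (13)/(25) = 0.5200 > 0.50.

k = 5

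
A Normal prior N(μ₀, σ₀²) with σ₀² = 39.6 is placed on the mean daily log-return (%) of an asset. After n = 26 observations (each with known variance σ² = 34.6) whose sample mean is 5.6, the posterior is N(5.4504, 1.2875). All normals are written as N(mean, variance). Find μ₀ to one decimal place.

μ₀ = 1.0

The posterior mean is a precision-weighted average: μ_n = (τ₀μ₀ + τ_data·x̄)/(τ₀+τ_data), with τ₀=1/σ₀² and τ_data=n/σ².
Here τ₀ = 1/39.6 = 0.025253 and τ_data = 26/34.6 = 0.751445, so τ_n = 0.776698.
Rearranging for μ₀: μ₀ = (μ_n·τ_n − τ_data·x̄)/τ₀ = (5.4504·0.776698 − 0.751445·5.6) / 0.025253 = 0.025223/0.025253 ≈ 1.0.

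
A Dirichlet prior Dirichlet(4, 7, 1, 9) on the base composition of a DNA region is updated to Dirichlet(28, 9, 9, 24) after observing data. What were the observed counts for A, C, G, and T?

counts (24, 2, 8, 15)

For a Dirichlet(α) prior with multinomial counts c, the posterior is Dirichlet(α + c) componentwise.
Counts are posterior − prior componentwise: 28−4=24, 9−7=2, 9−1=8, 24−9=15.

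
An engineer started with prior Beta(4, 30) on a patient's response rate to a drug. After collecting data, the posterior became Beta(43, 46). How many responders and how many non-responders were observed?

39 responders and 16 non-responders

Beta is conjugate to the binomial likelihood: posterior = Beta(α+s, β+f).
Match parameters: s=43−4=39, f=46−30=16.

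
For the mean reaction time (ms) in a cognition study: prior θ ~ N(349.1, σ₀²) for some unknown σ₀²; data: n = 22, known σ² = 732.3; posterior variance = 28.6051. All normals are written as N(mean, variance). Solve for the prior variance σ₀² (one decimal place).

σ₀² = 203.4

Posterior precision equals prior precision plus data precision: 1/σ_n² = 1/σ₀² + n/σ².
So 1/σ₀² = 1/28.6051 − 22/732.3 = 0.034959 − 0.030042 = 0.004917.
Hence σ₀² = 1/0.004917 ≈ 203.4.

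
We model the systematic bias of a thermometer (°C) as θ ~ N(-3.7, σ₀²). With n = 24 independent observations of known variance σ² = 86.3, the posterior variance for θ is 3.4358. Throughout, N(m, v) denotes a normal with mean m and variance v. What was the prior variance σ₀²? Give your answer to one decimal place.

σ₀² = 77.2

Posterior precision equals prior precision plus data precision: 1/σ_n² = 1/σ₀² + n/σ².
So 1/σ₀² = 1/3.4358 − 24/86.3 = 0.291053 − 0.278100 = 0.012953.
Hence σ₀² = 1/0.012953 ≈ 77.2.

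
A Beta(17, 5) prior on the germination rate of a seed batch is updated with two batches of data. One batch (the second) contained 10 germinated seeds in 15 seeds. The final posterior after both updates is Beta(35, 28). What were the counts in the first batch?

8 germinated seeds and 18 non-germinating seeds

Sequential conjugate updates are equivalent to a single update on the pooled data, so total successes = posterior α − prior α and total failures = posterior β − prior β.
Total across both batches: 35−17=18 germinated seeds, 28−5=23 non-germinating seeds.
Subtract the second batch: 18−10=8 germinated seeds and 23−5=18 non-germinating seeds.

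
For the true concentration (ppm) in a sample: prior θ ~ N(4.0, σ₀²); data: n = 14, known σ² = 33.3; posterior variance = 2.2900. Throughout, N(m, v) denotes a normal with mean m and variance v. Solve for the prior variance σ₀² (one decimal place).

Posterior precision equals prior precision plus data precision: 1/σ_n² = 1/σ₀² + n/σ².
So 1/σ₀² = 1/2.2900 − 14/33.3 = 0.436681 − 0.420420 = 0.016261.
Hence σ₀² = 1/0.016261 ≈ 61.5.

σ₀² = 61.5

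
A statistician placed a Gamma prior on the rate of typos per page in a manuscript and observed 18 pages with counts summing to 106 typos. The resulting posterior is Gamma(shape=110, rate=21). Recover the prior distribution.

Gamma(shape=4, rate=3)

Gamma–Poisson conjugacy: posterior shape = α + Σxᵢ, posterior rate = β + n.
So α = 110 − 106 = 4 and β = 21 − 18 = 3.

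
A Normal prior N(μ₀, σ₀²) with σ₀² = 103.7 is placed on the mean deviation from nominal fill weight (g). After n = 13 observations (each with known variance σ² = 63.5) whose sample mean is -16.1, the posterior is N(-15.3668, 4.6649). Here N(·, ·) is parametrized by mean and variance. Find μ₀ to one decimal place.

μ₀ = 0.2

With known observation variance, the Normal–Normal posterior has precision τ_n = τ₀ + n/σ² and mean μ_n = (τ₀μ₀ + (n/σ²)x̄)/τ_n.
Here τ₀ = 1/103.7 = 0.009643 and τ_data = 13/63.5 = 0.204724, so τ_n = 0.214367.
Rearranging for μ₀: μ₀ = (μ_n·τ_n − τ_data·x̄)/τ₀ = (-15.3668·0.214367 − 0.204724·-16.1) / 0.009643 = 0.001922/0.009643 ≈ 0.2.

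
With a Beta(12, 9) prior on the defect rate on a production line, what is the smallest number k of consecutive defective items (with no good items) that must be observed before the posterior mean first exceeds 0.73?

k = 13

After k defective items and 0 good items the posterior is Beta(12+k, 9), with mean (12+k)/(12+9+k).
Set (12+k)/(21+k) > 0.73 and solve: k > (0.73·21 − 12)/(1 − 0.73) = 12.333.
The smallest integer exceeding 12.333 is 13.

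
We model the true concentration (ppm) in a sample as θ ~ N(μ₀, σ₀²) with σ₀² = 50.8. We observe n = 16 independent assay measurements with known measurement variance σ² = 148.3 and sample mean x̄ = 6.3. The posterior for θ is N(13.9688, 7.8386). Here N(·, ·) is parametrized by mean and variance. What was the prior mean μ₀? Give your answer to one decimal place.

μ₀ = 56.0

With known observation variance, the Normal–Normal posterior has precision τ_n = τ₀ + n/σ² and mean μ_n = (τ₀μ₀ + (n/σ²)x̄)/τ_n.
Here τ₀ = 1/50.8 = 0.019685 and τ_data = 16/148.3 = 0.107889, so τ_n = 0.127574.
Rearranging for μ₀: μ₀ = (μ_n·τ_n − τ_data·x̄)/τ₀ = (13.9688·0.127574 − 0.107889·6.3) / 0.019685 = 1.102355/0.019685 ≈ 56.0.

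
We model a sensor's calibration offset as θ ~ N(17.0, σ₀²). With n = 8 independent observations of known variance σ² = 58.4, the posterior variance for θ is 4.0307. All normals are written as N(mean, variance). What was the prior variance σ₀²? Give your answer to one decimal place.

For the Normal–Normal model with known σ², precisions add: τ_n = τ₀ + n/σ².
So 1/σ₀² = 1/4.0307 − 8/58.4 = 0.248096 − 0.136986 = 0.111110.
Hence σ₀² = 1/0.111110 ≈ 9.0.

σ₀² = 9.0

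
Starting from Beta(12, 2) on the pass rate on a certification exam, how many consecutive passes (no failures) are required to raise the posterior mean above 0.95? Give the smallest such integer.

After k passes and 0 failures the posterior is Beta(12+k, 2), with mean (12+k)/(12+2+k).
Set (12+k)/(14+k) > 0.95 and solve: k > (0.95·14 − 12)/(1 − 0.95) = 26.000.
The smallest integer exceeding 26.000 is 27.

k = 27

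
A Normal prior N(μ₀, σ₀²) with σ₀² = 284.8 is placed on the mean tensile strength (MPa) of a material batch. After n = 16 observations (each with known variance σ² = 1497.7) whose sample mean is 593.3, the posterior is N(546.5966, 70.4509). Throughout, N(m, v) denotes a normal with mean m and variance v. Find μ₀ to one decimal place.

μ₀ = 404.5

With known observation variance, the Normal–Normal posterior has precision τ_n = τ₀ + n/σ² and mean μ_n = (τ₀μ₀ + (n/σ²)x̄)/τ_n.
Here τ₀ = 1/284.8 = 0.003511 and τ_data = 16/1497.7 = 0.010683, so τ_n = 0.014194.
Rearranging for μ₀: μ₀ = (μ_n·τ_n − τ_data·x̄)/τ₀ = (546.5966·0.014194 − 0.010683·593.3) / 0.003511 = 1.420168/0.003511 ≈ 404.5.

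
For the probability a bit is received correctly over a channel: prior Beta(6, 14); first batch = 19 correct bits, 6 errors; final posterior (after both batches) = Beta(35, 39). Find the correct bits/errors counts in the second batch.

10 correct bits and 19 errors

Sequential conjugate updates are equivalent to a single update on the pooled data, so total successes = posterior α − prior α and total failures = posterior β − prior β.
Total across both batches: 35−6=29 correct bits, 39−14=25 errors.
Subtract the first batch: 29−19=10 correct bits and 25−6=19 errors.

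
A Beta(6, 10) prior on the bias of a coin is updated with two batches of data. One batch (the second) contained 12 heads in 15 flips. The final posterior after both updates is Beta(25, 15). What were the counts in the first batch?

7 heads and 2 tails

Sequential conjugate updates are equivalent to a single update on the pooled data, so total successes = posterior α − prior α and total failures = posterior β − prior β.
Total across both batches: 25−6=19 heads, 15−10=5 tails.
Subtract the second batch: 19−12=7 heads and 5−3=2 tails.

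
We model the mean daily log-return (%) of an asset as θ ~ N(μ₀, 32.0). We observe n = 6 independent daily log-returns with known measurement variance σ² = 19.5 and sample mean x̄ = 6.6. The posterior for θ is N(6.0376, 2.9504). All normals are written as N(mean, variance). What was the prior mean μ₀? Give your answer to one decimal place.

μ₀ = 0.5

The posterior mean is a precision-weighted average: μ_n = (τ₀μ₀ + τ_data·x̄)/(τ₀+τ_data), with τ₀=1/σ₀² and τ_data=n/σ².
Here τ₀ = 1/32.0 = 0.031250 and τ_data = 6/19.5 = 0.307692, so τ_n = 0.338942.
Rearranging for μ₀: μ₀ = (μ_n·τ_n − τ_data·x̄)/τ₀ = (6.0376·0.338942 − 0.307692·6.6) / 0.031250 = 0.015629/0.031250 ≈ 0.5.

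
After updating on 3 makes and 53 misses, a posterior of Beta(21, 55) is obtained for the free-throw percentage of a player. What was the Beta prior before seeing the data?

Beta(18, 2)

A Beta(α, β) prior with s successes and f failures in binomial data gives a Beta(α+s, β+f) posterior.
So α = 21 − 3 = 18 and β = 55 − 53 = 2.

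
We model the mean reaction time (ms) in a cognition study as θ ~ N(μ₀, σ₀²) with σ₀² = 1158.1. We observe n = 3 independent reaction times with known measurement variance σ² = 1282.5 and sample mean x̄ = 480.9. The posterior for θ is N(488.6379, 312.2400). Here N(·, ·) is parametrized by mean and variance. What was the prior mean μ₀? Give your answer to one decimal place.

With known observation variance, the Normal–Normal posterior has precision τ_n = τ₀ + n/σ² and mean μ_n = (τ₀μ₀ + (n/σ²)x̄)/τ_n.
Here τ₀ = 1/1158.1 = 0.000863 and τ_data = 3/1282.5 = 0.002339, so τ_n = 0.003202.
Rearranging for μ₀: μ₀ = (μ_n·τ_n − τ_data·x̄)/τ₀ = (488.6379·0.003202 − 0.002339·480.9) / 0.000863 = 0.439793/0.000863 ≈ 509.6.

μ₀ = 509.6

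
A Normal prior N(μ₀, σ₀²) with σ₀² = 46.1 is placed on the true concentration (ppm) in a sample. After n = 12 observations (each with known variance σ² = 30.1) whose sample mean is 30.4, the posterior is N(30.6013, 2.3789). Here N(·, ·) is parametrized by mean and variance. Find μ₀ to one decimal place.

The posterior mean is a precision-weighted average: μ_n = (τ₀μ₀ + τ_data·x̄)/(τ₀+τ_data), with τ₀=1/σ₀² and τ_data=n/σ².
Here τ₀ = 1/46.1 = 0.021692 and τ_data = 12/30.1 = 0.398671, so τ_n = 0.420363.
Rearranging for μ₀: μ₀ = (μ_n·τ_n − τ_data·x̄)/τ₀ = (30.6013·0.420363 − 0.398671·30.4) / 0.021692 = 0.744056/0.021692 ≈ 34.3.

μ₀ = 34.3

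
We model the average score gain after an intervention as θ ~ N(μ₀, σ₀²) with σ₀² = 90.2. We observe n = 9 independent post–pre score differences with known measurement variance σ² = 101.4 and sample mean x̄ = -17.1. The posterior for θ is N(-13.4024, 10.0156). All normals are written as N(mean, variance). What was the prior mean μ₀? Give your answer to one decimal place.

μ₀ = 16.2

With known observation variance, the Normal–Normal posterior has precision τ_n = τ₀ + n/σ² and mean μ_n = (τ₀μ₀ + (n/σ²)x̄)/τ_n.
Here τ₀ = 1/90.2 = 0.011086 and τ_data = 9/101.4 = 0.088757, so τ_n = 0.099843.
Rearranging for μ₀: μ₀ = (μ_n·τ_n − τ_data·x̄)/τ₀ = (-13.4024·0.099843 − 0.088757·-17.1) / 0.011086 = 0.179609/0.011086 ≈ 16.2.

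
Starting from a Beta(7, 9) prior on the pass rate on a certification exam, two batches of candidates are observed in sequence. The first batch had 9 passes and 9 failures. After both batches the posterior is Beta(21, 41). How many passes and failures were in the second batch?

5 passes and 23 failures

Because Beta–binomial updating is additive in the counts, the combined data contributed (α_post−α_prior, β_post−β_prior) successes and failures.
Total across both batches: 21−7=14 passes, 41−9=32 failures.
Subtract the first batch: 14−9=5 passes and 32−9=23 failures.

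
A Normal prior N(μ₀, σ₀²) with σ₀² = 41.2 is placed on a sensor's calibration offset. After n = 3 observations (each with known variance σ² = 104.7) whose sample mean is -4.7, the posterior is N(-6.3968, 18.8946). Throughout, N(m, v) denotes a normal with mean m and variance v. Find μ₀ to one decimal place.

μ₀ = -8.4

With known observation variance, the Normal–Normal posterior has precision τ_n = τ₀ + n/σ² and mean μ_n = (τ₀μ₀ + (n/σ²)x̄)/τ_n.
Here τ₀ = 1/41.2 = 0.024272 and τ_data = 3/104.7 = 0.028653, so τ_n = 0.052925.
Rearranging for μ₀: μ₀ = (μ_n·τ_n − τ_data·x̄)/τ₀ = (-6.3968·0.052925 − 0.028653·-4.7) / 0.024272 = -0.203882/0.024272 ≈ -8.4.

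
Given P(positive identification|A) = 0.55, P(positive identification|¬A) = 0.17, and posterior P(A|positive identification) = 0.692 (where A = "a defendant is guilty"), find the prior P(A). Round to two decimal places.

P(A) = 0.41

Bayes' rule in odds form gives O(A|E) = O(A)·[P(E|A)/P(E|¬A)], hence O(A) = O(A|E)/LR.
Posterior odds = 0.692/(1−0.692) = 2.2468. LR = 0.55/0.17 = 3.2353.
Prior odds = 2.2468/3.2353 = 0.6945, so P(A) = 0.6945/(1+0.6945) ≈ 0.41.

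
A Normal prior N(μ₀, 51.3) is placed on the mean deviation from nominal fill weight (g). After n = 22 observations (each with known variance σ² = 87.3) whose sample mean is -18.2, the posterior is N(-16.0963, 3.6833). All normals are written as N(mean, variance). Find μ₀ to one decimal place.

μ₀ = 11.1

The posterior mean is a precision-weighted average: μ_n = (τ₀μ₀ + τ_data·x̄)/(τ₀+τ_data), with τ₀=1/σ₀² and τ_data=n/σ².
Here τ₀ = 1/51.3 = 0.019493 and τ_data = 22/87.3 = 0.252005, so τ_n = 0.271498.
Rearranging for μ₀: μ₀ = (μ_n·τ_n − τ_data·x̄)/τ₀ = (-16.0963·0.271498 − 0.252005·-18.2) / 0.019493 = 0.216378/0.019493 ≈ 11.1.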